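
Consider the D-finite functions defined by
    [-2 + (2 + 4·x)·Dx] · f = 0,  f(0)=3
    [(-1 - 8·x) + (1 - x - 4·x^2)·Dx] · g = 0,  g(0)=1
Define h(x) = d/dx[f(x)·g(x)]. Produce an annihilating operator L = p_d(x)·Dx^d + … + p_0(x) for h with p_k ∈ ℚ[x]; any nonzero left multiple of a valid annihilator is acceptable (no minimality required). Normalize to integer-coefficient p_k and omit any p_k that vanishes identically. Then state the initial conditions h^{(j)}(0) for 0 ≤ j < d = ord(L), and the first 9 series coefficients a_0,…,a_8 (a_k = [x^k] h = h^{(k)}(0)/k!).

f: a_k = 3, 3, -3/2, 3/2, -15/8, 21/8, -63/16, 99/16, -1287/128, …
g: a_k = 1, 1, 5, 9, 29, 65, 181, 441, 1165, …
h₀=f·g: eliminate ⇒ L₀, order ≤ 1·1.
Differentiate: ansatz ord ≤ ord L₀ ⇒ L.
L = (11 + 84·x + 243·x^2 + 360·x^3 + 240·x^4) + (-2 - 11·x - 9·x^2 + 58·x^3 + 144·x^4 + 96·x^5)·Dx  (order 1).
h: a_k = 6, 33, 126, 849/2, 5535/4, 33471/8, 25347/2, 587481/16, 6824709/64, …
ICs: h(0) = 6.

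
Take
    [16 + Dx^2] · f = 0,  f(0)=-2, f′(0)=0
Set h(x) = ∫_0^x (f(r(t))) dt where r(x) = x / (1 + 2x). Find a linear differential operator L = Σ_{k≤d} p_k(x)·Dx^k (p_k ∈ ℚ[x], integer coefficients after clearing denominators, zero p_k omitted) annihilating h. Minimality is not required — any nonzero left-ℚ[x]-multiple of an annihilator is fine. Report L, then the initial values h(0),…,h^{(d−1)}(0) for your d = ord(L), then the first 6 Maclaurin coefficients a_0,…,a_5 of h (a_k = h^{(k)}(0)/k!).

L = 16·Dx + (4 + 24·x + 48·x^2 + 32·x^3)·Dx^2 + (1 + 8·x + 24·x^2 + 32·x^3 + 16·x^4)·Dx^3  (order 3).
h: a_k = 0, -2, 0, 16/3, -16, 512/15, …
ICs: h(0) = 0, h′(0) = -2, h′′(0) = 0.

f: a_k = -2, 0, 16, 0, -64/3, 0, …
Change of var in L_f (x↦r) gives L₀.
Integrate: L := L₀·Dx.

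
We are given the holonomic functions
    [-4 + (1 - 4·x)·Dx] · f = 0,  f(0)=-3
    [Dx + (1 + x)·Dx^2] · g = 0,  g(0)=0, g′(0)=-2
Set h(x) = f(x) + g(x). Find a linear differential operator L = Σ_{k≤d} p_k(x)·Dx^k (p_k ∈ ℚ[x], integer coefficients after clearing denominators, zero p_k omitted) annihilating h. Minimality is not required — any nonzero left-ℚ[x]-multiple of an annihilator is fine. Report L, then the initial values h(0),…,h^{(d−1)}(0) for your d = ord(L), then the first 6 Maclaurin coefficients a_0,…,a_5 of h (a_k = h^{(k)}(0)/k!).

f: a_k = -3, -12, -48, -192, -768, -3072, …
g: a_k = 0, -2, 1, -2/3, 1/2, -2/5, …
Weyl lclm of L_f,L_g ⇒ L₀ (ord ≤ 3).
L = (112 + 32·x)·Dx + (94 + 208·x + 64·x^2)·Dx^2 + (-9 + 23·x + 48·x^2 + 16·x^3)·Dx^3  (order 3).
h: a_k = -3, -14, -47, -578/3, -1535/2, -15362/5, …
ICs: h(0) = -3, h′(0) = -14, h′′(0) = -94.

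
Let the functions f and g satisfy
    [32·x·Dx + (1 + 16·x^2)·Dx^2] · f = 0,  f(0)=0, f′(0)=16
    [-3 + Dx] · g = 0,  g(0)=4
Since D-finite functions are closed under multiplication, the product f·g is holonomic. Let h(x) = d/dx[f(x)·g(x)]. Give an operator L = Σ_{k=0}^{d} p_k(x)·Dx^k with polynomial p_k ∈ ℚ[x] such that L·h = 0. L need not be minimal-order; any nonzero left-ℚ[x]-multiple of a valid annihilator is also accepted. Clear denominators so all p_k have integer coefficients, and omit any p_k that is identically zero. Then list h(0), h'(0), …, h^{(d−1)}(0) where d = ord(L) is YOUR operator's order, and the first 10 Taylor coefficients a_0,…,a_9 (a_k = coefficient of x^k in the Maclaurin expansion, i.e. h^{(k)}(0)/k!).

L = (-69 - 576·x + 5472·x^2 - 9216·x^3 + 6912·x^4) + (14 + 288·x - 2112·x^2 + 4608·x^3 - 4608·x^4)·Dx + (3 - 32·x + 96·x^2 - 512·x^3 + 768·x^4)·Dx^2  (order 2).
h: a_k = 64, 384, -160, -2944, 9784, 50544, -832676/5, -27514272/35, 194189089/70, 1297874621/105, …
ICs: h(0) = 64, h′(0) = 384.

f: a_k = 0, 16, 0, -256/3, 0, 4096/5, 0, -65536/7, 0, 1048576/9, …
g: a_k = 4, 12, 18, 18, 27/2, 81/10, 81/20, 243/140, 729/1120, 243/1120, …
Sym-product of L_f,L_g gives L₀ (≤ ord 2).
Derive L from L₀ (diff closure).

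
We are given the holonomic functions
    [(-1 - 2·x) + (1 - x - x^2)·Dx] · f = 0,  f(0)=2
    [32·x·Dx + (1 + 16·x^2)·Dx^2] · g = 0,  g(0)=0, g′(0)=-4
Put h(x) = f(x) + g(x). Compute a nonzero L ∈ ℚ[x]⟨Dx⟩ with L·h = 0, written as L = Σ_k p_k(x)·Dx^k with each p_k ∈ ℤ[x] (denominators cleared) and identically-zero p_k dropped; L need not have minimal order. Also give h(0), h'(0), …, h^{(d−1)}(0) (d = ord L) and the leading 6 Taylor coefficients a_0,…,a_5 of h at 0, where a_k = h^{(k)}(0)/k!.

L = (-64 + 256·x + 3904·x^2 + 6912·x^3 + 9696·x^4 + 1536·x^6)·Dx + (25 + 24·x - 542·x^2 + 780·x^3 + 6800·x^4 + 6560·x^5 + 768·x^6 + 1536·x^7)·Dx^2 + (-2 - 17·x - 62·x^2 - 202·x^3 - 445·x^4 + 1136·x^5 + 576·x^6 + 256·x^7 + 256·x^8)·Dx^3  (order 3).
h: a_k = 2, -2, 4, 82/3, 10, -944/5, …
ICs: h(0) = 2, h′(0) = -2, h′′(0) = 8.

f: a_k = 2, 2, 4, 6, 10, 16, …
g: a_k = 0, -4, 0, 64/3, 0, -1024/5, …
f+g: L₀ = lclm(L_f,L_g), ord ≤ 1+2.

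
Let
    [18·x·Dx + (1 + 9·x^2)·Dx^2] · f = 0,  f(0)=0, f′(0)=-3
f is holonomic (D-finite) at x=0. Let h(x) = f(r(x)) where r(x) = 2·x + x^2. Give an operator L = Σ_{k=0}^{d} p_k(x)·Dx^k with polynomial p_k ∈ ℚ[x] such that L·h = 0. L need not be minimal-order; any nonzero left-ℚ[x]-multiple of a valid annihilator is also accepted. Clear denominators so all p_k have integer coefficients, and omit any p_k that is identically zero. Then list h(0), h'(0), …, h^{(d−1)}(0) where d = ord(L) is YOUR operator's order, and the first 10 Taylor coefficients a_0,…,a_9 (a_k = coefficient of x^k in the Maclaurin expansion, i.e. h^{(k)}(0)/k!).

L = (-1 + 72·x + 144·x^2 + 108·x^3 + 27·x^4)·Dx + (1 + x + 36·x^2 + 72·x^3 + 45·x^4 + 9·x^5)·Dx^2  (order 2).
h: a_k = 0, -6, -3, 72, 108, -7506/5, -3879, 252720/7, 138024, -910278, …
ICs: h(0) = 0, h′(0) = -6.

f: a_k = 0, -3, 0, 9, 0, -243/5, 0, 2187/7, 0, -2187, …
h₀=f(r): pull back L_f along r ⇒ L₀.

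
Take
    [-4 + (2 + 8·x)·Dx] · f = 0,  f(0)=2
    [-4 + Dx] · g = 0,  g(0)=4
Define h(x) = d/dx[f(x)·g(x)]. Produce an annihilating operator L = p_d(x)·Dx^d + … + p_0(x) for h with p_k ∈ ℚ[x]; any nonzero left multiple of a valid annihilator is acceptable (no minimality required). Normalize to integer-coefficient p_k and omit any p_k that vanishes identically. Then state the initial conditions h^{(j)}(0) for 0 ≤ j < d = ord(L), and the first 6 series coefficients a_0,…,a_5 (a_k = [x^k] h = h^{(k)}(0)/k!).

L = (14 + 96·x + 128·x^2) + (-3 - 20·x - 32·x^2)·Dx  (order 1).
h: a_k = 48, 224, 544, 704, 3424/3, -5696/15, …
ICs: h(0) = 48.

f: a_k = 2, 4, -4, 8, -20, 56, …
g: a_k = 4, 16, 32, 128/3, 128/3, 512/15, …
Product ⇒ symmetric product L₀, ord ≤ 1.
Derive L from L₀ (diff closure).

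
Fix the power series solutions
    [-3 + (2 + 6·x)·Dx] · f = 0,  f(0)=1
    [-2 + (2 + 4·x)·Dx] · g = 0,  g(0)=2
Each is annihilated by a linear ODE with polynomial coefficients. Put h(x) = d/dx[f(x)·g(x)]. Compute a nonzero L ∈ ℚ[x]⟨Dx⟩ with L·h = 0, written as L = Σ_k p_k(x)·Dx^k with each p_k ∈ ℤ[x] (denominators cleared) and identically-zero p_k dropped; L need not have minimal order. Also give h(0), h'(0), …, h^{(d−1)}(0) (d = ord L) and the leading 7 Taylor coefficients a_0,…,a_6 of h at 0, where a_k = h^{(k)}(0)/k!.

f: a_k = 1, 3/2, -9/8, 27/16, -405/128, 1701/256, -15309/1024, …
g: a_k = 2, 2, -1, 1, -5/4, 7/4, -21/8, …
Product ⇒ symmetric product L₀, ord ≤ 1.
Derive L from L₀ (diff closure).
L = -1 + (-10 - 74·x - 180·x^2 - 144·x^3)·Dx  (order 1).
h: a_k = 5, -1/2, 15/8, -101/16, 2575/128, -15903/256, 192675/1024, …
ICs: h(0) = 5.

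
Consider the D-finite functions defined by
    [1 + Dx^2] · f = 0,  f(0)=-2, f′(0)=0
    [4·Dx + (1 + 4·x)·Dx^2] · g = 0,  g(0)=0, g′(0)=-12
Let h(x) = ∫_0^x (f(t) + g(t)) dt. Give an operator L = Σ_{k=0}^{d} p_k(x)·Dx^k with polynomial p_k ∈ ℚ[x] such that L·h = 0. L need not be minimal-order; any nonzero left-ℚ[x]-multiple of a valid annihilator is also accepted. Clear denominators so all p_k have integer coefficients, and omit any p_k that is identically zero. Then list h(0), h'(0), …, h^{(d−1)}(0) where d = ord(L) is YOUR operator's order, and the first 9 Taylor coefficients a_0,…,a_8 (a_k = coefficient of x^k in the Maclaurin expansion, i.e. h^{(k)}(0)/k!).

f: a_k = -2, 0, 1, 0, -1/12, 0, 1/360, 0, -1/20160, …
g: a_k = 0, -12, 24, -64, 192, -3072/5, 2048, -49152/7, 24576, …
f+g: L₀ = lclm(L_f,L_g), ord ≤ 2+2.
h=∫h₀ ⇒ L = L₀·Dx.
L = (388 + 32·x + 64·x^2)·Dx^2 + (33 + 140·x + 48·x^2 + 64·x^3)·Dx^3 + (388 + 32·x + 64·x^2)·Dx^4 + (33 + 140·x + 48·x^2 + 64·x^3)·Dx^5  (order 5).
h: a_k = 0, -2, -6, 25/3, -16, 2303/60, -512/5, 737281/2520, -6144/7, …
ICs: h(0) = 0, h′(0) = -2, h′′(0) = -12, h′′′(0) = 50, h′′′′(0) = -384.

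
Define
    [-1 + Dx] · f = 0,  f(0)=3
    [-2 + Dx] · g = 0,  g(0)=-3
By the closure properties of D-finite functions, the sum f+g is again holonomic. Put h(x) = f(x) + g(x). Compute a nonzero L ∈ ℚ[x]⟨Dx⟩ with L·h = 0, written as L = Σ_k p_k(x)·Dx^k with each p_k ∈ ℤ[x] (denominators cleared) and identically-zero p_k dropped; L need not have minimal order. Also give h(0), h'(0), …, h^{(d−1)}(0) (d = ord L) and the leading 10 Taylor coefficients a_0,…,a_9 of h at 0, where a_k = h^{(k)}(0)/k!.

f: a_k = 3, 3, 3/2, 1/2, 1/8, 1/40, 1/240, 1/1680, 1/13440, 1/120960, …
g: a_k = -3, -6, -6, -4, -2, -4/5, -4/15, -8/105, -2/105, -4/945, …
Sum ⇒ L₀ = lclm(L_f,L_g) in ℚ(x)⟨Dx⟩.
L = 2 - 3·Dx + Dx^2  (order 2).
h: a_k = 0, -3, -9/2, -7/2, -15/8, -31/40, -21/80, -127/1680, -17/896, -73/17280, …
ICs: h(0) = 0, h′(0) = -3.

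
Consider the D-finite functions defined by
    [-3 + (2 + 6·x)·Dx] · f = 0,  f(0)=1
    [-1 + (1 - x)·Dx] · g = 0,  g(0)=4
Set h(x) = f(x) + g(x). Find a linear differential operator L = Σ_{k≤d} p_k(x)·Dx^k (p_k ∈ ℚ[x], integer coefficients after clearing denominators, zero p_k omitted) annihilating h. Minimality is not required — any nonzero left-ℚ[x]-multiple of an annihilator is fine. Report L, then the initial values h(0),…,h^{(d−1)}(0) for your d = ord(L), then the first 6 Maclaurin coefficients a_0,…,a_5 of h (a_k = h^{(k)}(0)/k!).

f: a_k = 1, 3/2, -9/8, 27/16, -405/128, 1701/256, …
g: a_k = 4, 4, 4, 4, 4, 4, …
h₀=f+g: left-lcm gives L₀, ord ≤ 2.
L = (21 + 27·x) + (-17 - 30·x - 81·x^2)·Dx + (-2 + 14·x + 42·x^2 - 54·x^3)·Dx^2  (order 2).
h: a_k = 5, 11/2, 23/8, 91/16, 107/128, 2725/256, …
ICs: h(0) = 5, h′(0) = 11/2.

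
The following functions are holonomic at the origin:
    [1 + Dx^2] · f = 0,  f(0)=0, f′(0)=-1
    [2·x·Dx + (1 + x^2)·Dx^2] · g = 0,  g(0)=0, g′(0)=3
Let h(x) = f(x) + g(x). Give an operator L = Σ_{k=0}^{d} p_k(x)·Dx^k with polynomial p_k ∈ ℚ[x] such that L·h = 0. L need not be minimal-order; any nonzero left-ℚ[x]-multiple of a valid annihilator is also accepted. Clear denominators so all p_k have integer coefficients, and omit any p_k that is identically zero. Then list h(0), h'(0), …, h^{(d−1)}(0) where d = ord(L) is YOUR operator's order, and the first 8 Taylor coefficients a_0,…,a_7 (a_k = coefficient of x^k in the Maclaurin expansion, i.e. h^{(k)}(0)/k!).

L = (-22·x + 28·x^3 + 2·x^5)·Dx + (-1 + 7·x^2 + 9·x^4 + x^6)·Dx^2 + (-22·x + 28·x^3 + 2·x^5)·Dx^3 + (-1 + 7·x^2 + 9·x^4 + x^6)·Dx^4  (order 4).
h: a_k = 0, 2, 0, -5/6, 0, 71/120, 0, -2159/5040, …
ICs: h(0) = 0, h′(0) = 2, h′′(0) = 0, h′′′(0) = -5.

f: a_k = 0, -1, 0, 1/6, 0, -1/120, 0, 1/5040, …
g: a_k = 0, 3, 0, -1, 0, 3/5, 0, -3/7, …
f+g: L₀ = lclm(L_f,L_g), ord ≤ 2+2.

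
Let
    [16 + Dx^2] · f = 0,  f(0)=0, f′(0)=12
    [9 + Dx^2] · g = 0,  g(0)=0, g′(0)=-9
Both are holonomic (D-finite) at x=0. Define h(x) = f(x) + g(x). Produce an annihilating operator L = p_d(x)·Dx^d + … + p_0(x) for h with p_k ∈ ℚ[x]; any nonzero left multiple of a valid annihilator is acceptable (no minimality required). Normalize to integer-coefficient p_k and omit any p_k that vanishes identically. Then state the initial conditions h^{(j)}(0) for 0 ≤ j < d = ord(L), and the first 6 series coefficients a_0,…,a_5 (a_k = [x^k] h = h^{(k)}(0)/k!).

L = 144 + 25·Dx^2 + Dx^4  (order 4).
h: a_k = 0, 3, 0, -37/2, 0, 781/40, …
ICs: h(0) = 0, h′(0) = 3, h′′(0) = 0, h′′′(0) = -111.

f: a_k = 0, 12, 0, -32, 0, 128/5, …
g: a_k = 0, -9, 0, 27/2, 0, -243/40, …
L₀ := lclm(L_f,L_g); ord L₀ ≤ 2+2.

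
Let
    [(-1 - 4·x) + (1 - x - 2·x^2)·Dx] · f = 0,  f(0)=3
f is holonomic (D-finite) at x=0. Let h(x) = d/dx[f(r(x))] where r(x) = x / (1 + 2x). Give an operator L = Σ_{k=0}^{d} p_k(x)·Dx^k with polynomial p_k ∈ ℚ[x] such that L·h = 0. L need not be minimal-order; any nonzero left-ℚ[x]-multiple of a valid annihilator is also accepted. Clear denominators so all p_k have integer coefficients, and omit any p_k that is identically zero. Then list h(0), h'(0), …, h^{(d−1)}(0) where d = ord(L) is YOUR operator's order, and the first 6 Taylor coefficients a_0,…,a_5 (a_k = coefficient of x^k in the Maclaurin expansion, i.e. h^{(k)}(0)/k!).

f: a_k = 3, 3, 9, 15, 33, 63, …
L₀ from L_f via x↦r, Dx↦r'^{-1}Dx.
Differentiate: ansatz ord ≤ ord L₀ ⇒ L.
L = 2 + (-1 - 11·x - 36·x^2 - 36·x^3)·Dx  (order 1).
h: a_k = 3, 6, -27, 108, -405, 1458, …
ICs: h(0) = 3.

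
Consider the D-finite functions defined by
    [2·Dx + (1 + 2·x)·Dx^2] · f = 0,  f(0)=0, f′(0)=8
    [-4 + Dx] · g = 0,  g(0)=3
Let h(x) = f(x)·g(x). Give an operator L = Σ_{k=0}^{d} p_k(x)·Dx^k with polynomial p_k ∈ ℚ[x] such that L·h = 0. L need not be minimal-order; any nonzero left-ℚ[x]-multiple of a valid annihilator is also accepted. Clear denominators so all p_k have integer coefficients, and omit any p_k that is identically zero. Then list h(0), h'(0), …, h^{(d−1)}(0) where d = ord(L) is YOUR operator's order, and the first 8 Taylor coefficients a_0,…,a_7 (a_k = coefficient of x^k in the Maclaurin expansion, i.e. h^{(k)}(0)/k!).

L = (8 + 32·x) + (-6 - 16·x)·Dx + (1 + 2·x)·Dx^2  (order 2).
h: a_k = 0, 24, 72, 128, 144, 704/5, 256/3, 8704/105, …
ICs: h(0) = 0, h′(0) = 24.

f: a_k = 0, 8, -8, 32/3, -16, 128/5, -128/3, 512/7, …
g: a_k = 3, 12, 24, 32, 32, 128/5, 256/15, 1024/105, …
Sym-product of L_f,L_g gives L₀ (≤ ord 2).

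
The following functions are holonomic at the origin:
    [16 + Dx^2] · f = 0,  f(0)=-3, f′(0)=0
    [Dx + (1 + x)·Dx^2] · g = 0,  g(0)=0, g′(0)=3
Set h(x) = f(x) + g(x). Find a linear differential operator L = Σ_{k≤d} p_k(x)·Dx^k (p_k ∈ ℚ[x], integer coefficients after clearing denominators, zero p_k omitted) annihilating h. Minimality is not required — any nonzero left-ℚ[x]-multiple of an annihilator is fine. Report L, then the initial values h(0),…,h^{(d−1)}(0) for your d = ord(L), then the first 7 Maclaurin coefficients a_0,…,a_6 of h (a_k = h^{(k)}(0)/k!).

f: a_k = -3, 0, 24, 0, -32, 0, 256/15, …
g: a_k = 0, 3, -3/2, 1, -3/4, 3/5, -1/2, …
f+g: L₀ = lclm(L_f,L_g), ord ≤ 2+2.
L = (176 + 256·x + 128·x^2)·Dx + (144 + 400·x + 384·x^2 + 128·x^3)·Dx^2 + (11 + 16·x + 8·x^2)·Dx^3 + (9 + 25·x + 24·x^2 + 8·x^3)·Dx^4  (order 4).
h: a_k = -3, 3, 45/2, 1, -131/4, 3/5, 497/30, …
ICs: h(0) = -3, h′(0) = 3, h′′(0) = 45, h′′′(0) = 6.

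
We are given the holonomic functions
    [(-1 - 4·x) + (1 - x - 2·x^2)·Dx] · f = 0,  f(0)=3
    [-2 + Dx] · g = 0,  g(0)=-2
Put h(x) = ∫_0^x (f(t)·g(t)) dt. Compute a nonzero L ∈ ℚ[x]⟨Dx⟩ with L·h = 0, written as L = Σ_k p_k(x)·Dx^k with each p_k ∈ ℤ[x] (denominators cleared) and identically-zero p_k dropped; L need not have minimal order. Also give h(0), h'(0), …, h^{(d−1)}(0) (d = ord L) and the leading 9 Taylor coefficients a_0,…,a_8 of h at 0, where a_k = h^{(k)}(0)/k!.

f: a_k = 3, 3, 9, 15, 33, 63, 129, 255, 513, …
g: a_k = -2, -4, -4, -8/3, -4/3, -8/15, -8/45, -16/315, -4/315, …
h₀=f·g: eliminate ⇒ L₀, order ≤ 1·1.
h=∫₀ˣh₀: take L = L₀·Dx.
L = (3 + 2·x - 4·x^2)·Dx + (-1 + x + 2·x^2)·Dx^2  (order 2).
h: a_k = 0, -6, -9, -14, -43/2, -174/5, -869/15, -10442/105, -24351/140, …
ICs: h(0) = 0, h′(0) = -6.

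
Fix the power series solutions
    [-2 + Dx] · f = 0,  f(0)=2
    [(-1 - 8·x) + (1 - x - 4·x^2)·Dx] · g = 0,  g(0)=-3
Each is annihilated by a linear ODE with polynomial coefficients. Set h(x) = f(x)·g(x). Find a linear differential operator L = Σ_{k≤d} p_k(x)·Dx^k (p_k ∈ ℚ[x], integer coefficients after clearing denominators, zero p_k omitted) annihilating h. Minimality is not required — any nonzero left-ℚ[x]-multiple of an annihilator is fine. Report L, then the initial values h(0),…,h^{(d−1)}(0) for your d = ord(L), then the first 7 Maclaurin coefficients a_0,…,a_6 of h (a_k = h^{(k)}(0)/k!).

L = (3 + 6·x - 8·x^2) + (-1 + x + 4·x^2)·Dx  (order 1).
h: a_k = -6, -18, -54, -134, -354, -4458/5, -34622/15, …
ICs: h(0) = -6.

f: a_k = 2, 4, 4, 8/3, 4/3, 8/15, 8/45, …
g: a_k = -3, -3, -15, -27, -87, -195, -543, …
f·g: L₀ = L_f ⊗_s L_g, ord ≤ 1·1.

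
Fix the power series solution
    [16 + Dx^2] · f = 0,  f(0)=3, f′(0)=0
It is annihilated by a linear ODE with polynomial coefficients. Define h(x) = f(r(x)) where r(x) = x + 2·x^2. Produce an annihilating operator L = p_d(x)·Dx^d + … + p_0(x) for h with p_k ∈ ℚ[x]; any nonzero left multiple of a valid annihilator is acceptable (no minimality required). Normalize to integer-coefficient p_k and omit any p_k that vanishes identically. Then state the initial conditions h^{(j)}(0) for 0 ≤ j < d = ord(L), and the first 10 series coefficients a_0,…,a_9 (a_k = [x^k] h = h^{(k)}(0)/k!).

f: a_k = 3, 0, -24, 0, 32, 0, -256/15, 0, 512/105, 0, …
L₀ from L_f via x↦r, Dx↦r'^{-1}Dx.
L = (16 + 192·x + 768·x^2 + 1024·x^3) - 4·Dx + (1 + 4·x)·Dx^2  (order 2).
h: a_k = 3, 0, -24, -96, -64, 256, 11264/15, 4096/5, -53248/105, -278528/105, …
ICs: h(0) = 3, h′(0) = 0.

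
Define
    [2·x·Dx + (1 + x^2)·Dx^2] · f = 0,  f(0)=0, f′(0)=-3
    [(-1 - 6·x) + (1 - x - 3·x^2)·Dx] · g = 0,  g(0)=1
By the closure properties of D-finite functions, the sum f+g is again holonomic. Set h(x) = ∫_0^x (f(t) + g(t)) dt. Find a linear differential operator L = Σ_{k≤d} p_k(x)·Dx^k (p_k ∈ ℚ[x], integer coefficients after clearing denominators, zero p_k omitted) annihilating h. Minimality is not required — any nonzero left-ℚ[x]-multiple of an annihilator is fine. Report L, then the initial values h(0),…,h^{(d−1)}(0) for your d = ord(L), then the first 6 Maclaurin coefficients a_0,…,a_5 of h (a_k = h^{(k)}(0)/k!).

f: a_k = 0, -3, 0, 1, 0, -3/5, …
g: a_k = 1, 1, 4, 7, 19, 40, …
h₀=f+g: left-lcm gives L₀, ord ≤ 3.
∫: right-multiply L₀ by Dx.
L = (8 - 32·x - 300·x^2 - 504·x^3 - 1134·x^4 - 162·x^6)·Dx^2 + (-22 - 148·x - 184·x^2 - 576·x^3 - 441·x^4 - 918·x^5 - 27·x^6 - 162·x^7)·Dx^3 + (4 + 6·x + 18·x^2 - 60·x^3 - 85·x^4 - 75·x^5 - 126·x^6 - 9·x^7 - 27·x^8)·Dx^4  (order 4).
h: a_k = 0, 1, -1, 4/3, 2, 19/5, …
ICs: h(0) = 0, h′(0) = 1, h′′(0) = -2, h′′′(0) = 8.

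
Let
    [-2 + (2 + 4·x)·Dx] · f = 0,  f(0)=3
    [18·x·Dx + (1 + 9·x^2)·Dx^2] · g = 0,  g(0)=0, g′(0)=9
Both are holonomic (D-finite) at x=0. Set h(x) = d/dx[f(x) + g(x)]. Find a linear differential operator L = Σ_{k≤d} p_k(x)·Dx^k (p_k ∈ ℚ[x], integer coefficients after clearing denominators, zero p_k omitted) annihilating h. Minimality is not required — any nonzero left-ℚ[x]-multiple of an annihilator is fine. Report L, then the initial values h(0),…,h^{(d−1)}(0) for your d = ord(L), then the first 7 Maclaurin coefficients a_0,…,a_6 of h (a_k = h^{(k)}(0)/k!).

f: a_k = 3, 3, -3/2, 3/2, -15/8, 21/8, -63/16, …
g: a_k = 0, 9, 0, -27, 0, 729/5, 0, …
Sum ⇒ L₀ = lclm(L_f,L_g) in ℚ(x)⟨Dx⟩.
Differentiate: ansatz ord ≤ ord L₀ ⇒ L.
L = (-18 - 90·x + 486·x^2 + 486·x^3) + (-21 - 72·x + 360·x^2 + 1944·x^3 + 1701·x^4)·Dx + (-1 + 16·x + 54·x^2 + 198·x^3 + 567·x^4 + 486·x^5)·Dx^2  (order 2).
h: a_k = 12, -3, -153/2, -15/2, 5937/8, -189/8, -104283/16, …
ICs: h(0) = 12, h′(0) = -3.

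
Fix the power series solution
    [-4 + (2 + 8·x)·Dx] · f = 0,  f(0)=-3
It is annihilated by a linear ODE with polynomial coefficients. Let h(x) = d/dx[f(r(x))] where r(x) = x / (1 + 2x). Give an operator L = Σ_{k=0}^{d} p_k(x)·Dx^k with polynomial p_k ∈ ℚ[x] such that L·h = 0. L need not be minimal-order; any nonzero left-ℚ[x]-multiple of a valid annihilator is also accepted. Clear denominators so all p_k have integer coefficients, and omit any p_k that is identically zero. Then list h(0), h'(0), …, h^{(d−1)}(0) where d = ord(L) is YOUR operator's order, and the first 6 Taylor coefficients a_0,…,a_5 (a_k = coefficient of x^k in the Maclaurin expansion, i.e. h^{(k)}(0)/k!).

f: a_k = -3, -6, 6, -12, 30, -84, …
h₀=f(r): pull back L_f along r ⇒ L₀.
h₀' ⇒ L via d/dx closure of L₀.
L = (-6 - 24·x) + (-1 - 8·x - 12·x^2)·Dx  (order 1).
h: a_k = -6, 36, -180, 888, -4500, 23544, …
ICs: h(0) = -6.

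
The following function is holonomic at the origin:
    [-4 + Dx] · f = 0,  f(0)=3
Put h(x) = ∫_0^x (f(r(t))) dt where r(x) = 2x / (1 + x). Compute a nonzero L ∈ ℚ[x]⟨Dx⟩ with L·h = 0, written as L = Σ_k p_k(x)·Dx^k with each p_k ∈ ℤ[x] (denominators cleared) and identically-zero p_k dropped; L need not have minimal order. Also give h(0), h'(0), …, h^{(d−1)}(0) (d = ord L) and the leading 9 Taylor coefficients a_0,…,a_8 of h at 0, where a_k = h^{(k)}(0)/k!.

f: a_k = 3, 12, 24, 32, 32, 128/5, 256/15, 1024/105, 512/105, …
L₀ from L_f via x↦r, Dx↦r'^{-1}Dx.
Integrate: L := L₀·Dx.
L = -8·Dx + (1 + 2·x + x^2)·Dx^2  (order 2).
h: a_k = 0, 3, 12, 24, 22, 8/5, -44/5, 184/105, 403/105, …
ICs: h(0) = 0, h′(0) = 3.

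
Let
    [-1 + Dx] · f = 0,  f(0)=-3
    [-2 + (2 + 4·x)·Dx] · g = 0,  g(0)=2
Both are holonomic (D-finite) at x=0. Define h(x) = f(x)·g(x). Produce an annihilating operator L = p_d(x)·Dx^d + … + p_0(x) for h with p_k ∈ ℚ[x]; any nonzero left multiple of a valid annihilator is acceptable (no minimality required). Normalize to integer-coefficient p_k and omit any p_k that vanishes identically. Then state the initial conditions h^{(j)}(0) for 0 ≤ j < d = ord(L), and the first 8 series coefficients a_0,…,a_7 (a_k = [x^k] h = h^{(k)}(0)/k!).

L = (-2 - 2·x) + (1 + 2·x)·Dx  (order 1).
h: a_k = -6, -12, -6, -4, 1, -14/5, 61/15, -694/105, …
ICs: h(0) = -6.

f: a_k = -3, -3, -3/2, -1/2, -1/8, -1/40, -1/240, -1/1680, …
g: a_k = 2, 2, -1, 1, -5/4, 7/4, -21/8, 33/8, …
L₀ := L_f ⊗_s L_g (sym. prod.), ord ≤ 1.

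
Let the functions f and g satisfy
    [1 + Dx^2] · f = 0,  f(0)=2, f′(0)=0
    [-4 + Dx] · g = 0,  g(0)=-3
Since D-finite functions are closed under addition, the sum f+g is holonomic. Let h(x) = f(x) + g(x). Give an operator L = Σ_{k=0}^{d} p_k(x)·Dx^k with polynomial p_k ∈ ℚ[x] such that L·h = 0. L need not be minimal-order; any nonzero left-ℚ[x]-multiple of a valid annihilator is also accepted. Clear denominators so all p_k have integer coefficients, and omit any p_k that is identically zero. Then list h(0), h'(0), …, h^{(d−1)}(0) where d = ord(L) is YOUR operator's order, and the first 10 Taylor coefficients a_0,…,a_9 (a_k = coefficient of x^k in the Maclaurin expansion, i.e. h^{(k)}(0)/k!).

L = -4 + Dx - 4·Dx^2 + Dx^3  (order 3).
h: a_k = -1, -12, -25, -32, -383/12, -128/5, -1229/72, -1024/105, -98303/20160, -2048/945, …
ICs: h(0) = -1, h′(0) = -12, h′′(0) = -50.

f: a_k = 2, 0, -1, 0, 1/12, 0, -1/360, 0, 1/20160, 0, …
g: a_k = -3, -12, -24, -32, -32, -128/5, -256/15, -1024/105, -512/105, -2048/945, …
Weyl lclm of L_f,L_g ⇒ L₀ (ord ≤ 3).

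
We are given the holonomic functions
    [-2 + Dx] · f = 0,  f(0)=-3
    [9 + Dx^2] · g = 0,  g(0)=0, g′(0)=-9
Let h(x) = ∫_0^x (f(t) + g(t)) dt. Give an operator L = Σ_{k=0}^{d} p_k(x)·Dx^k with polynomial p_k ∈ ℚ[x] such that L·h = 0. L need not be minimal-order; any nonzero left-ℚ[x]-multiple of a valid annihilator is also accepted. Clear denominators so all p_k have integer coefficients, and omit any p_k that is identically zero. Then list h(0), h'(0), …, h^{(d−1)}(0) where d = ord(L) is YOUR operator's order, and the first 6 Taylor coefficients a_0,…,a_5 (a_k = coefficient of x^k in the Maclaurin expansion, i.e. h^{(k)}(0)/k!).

L = -18·Dx + 9·Dx^2 - 2·Dx^3 + Dx^4  (order 4).
h: a_k = 0, -3, -15/2, -2, 19/8, -2/5, …
ICs: h(0) = 0, h′(0) = -3, h′′(0) = -15, h′′′(0) = -12.

f: a_k = -3, -6, -6, -4, -2, -4/5, …
g: a_k = 0, -9, 0, 27/2, 0, -243/40, …
f+g: L₀ = lclm(L_f,L_g), ord ≤ 1+2.
∫: right-multiply L₀ by Dx.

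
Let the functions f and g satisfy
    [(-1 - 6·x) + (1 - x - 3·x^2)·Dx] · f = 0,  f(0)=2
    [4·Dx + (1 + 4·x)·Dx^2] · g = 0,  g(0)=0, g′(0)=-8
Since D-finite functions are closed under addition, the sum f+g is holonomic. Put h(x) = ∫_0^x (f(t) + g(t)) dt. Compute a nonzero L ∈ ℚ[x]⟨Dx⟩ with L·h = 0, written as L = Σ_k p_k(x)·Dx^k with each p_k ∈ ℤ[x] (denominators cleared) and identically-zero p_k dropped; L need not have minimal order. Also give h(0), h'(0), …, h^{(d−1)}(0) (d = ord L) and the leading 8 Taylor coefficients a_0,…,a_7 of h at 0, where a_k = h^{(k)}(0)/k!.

L = (212 + 1072·x + 3144·x^2 + 2160·x^3 + 2592·x^4)·Dx^2 + (5 + 248·x + 1922·x^2 + 4308·x^3 + 4464·x^4 + 4320·x^5)·Dx^3 + (-6 - 53·x - 108·x^2 + 110·x^3 + 519·x^4 + 1044·x^5 + 864·x^6)·Dx^4  (order 4).
h: a_k = 0, 2, -3, 8, -43/6, 166/5, -824/15, 4678/21, …
ICs: h(0) = 0, h′(0) = 2, h′′(0) = -6, h′′′(0) = 48.

f: a_k = 2, 2, 8, 14, 38, 80, 194, 434, …
g: a_k = 0, -8, 16, -128/3, 128, -2048/5, 4096/3, -32768/7, …
f+g: L₀ = lclm(L_f,L_g), ord ≤ 1+2.
∫: right-multiply L₀ by Dx.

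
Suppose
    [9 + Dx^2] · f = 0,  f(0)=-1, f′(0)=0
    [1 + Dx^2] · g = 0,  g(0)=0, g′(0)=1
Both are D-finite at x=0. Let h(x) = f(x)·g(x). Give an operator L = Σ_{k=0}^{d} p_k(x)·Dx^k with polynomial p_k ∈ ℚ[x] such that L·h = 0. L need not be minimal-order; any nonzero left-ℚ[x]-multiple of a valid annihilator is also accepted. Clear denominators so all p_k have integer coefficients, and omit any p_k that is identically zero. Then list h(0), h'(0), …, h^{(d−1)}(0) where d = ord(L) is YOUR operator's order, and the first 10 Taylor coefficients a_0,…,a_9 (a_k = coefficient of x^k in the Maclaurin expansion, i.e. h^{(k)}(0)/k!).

f: a_k = -1, 0, 9/2, 0, -27/8, 0, 81/80, 0, -729/4480, 0, …
g: a_k = 0, 1, 0, -1/6, 0, 1/120, 0, -1/5040, 0, 1/362880, …
Sym-product of L_f,L_g gives L₀ (≤ ord 4).
L = 64 + 20·Dx^2 + Dx^4  (order 4).
h: a_k = 0, -1, 0, 14/3, 0, -62/15, 0, 508/315, 0, -146/405, …
ICs: h(0) = 0, h′(0) = -1, h′′(0) = 0, h′′′(0) = 28.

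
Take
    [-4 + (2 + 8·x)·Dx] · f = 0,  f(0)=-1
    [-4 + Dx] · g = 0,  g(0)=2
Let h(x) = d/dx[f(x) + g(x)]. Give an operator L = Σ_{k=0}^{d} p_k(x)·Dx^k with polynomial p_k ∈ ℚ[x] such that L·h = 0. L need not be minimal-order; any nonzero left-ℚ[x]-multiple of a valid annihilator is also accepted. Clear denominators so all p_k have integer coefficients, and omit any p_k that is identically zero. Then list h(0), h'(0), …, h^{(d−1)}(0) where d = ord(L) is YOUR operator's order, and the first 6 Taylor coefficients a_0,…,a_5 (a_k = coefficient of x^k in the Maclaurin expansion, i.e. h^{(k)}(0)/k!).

f: a_k = -1, -2, 2, -4, 10, -28, …
g: a_k = 2, 8, 16, 64/3, 64/3, 256/15, …
Sum ⇒ L₀ = lclm(L_f,L_g) in ℚ(x)⟨Dx⟩.
Differentiate: ansatz ord ≤ ord L₀ ⇒ L.
L = (-40 - 64·x) + (-2 - 64·x - 128·x^2)·Dx + (3 + 20·x + 32·x^2)·Dx^2  (order 2).
h: a_k = 6, 36, 52, 376/3, -164/3, 8584/15, …
ICs: h(0) = 6, h′(0) = 36.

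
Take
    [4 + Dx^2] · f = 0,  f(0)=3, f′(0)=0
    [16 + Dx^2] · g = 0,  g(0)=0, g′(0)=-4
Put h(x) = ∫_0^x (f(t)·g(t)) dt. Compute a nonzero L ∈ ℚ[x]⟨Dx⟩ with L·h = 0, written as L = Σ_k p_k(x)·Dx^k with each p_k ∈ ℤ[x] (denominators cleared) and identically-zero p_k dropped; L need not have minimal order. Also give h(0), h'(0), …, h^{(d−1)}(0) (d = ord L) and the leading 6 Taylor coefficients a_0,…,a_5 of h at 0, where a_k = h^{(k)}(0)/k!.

L = 144·Dx + 40·Dx^3 + Dx^5  (order 5).
h: a_k = 0, 0, -6, 0, 14, 0, …
ICs: h(0) = 0, h′(0) = 0, h′′(0) = -12, h′′′(0) = 0, h′′′′(0) = 336.

f: a_k = 3, 0, -6, 0, 2, 0, …
g: a_k = 0, -4, 0, 32/3, 0, -128/15, …
Sym-product of L_f,L_g gives L₀ (≤ ord 4).
h=∫₀ˣh₀: take L = L₀·Dx.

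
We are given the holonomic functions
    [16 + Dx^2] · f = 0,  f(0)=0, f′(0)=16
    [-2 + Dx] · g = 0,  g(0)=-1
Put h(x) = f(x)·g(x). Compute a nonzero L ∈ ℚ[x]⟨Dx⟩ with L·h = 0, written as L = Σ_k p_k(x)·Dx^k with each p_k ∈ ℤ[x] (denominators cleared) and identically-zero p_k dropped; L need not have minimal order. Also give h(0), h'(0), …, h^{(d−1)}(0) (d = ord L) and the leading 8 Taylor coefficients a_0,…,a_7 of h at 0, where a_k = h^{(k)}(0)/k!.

L = 20 - 4·Dx + Dx^2  (order 2).
h: a_k = 0, -16, -32, 32/3, 64, 608/15, -704/45, -8896/315, …
ICs: h(0) = 0, h′(0) = -16.

f: a_k = 0, 16, 0, -128/3, 0, 512/15, 0, -4096/315, …
g: a_k = -1, -2, -2, -4/3, -2/3, -4/15, -4/45, -8/315, …
f·g: L₀ = L_f ⊗_s L_g, ord ≤ 2·1.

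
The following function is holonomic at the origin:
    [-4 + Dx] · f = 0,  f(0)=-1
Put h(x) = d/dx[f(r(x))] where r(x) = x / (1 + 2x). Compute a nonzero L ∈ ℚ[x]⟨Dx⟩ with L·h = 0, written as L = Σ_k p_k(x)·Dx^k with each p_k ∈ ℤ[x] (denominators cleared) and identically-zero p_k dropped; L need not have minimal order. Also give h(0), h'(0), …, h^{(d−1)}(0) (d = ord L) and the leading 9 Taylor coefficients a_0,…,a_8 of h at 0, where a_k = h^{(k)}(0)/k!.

f: a_k = -1, -4, -8, -32/3, -32/3, -128/15, -256/45, -1024/315, -512/315, …
Change of var in L_f (x↦r) gives L₀.
Derive L from L₀ (diff closure).
L = -8·x + (-1 - 4·x - 4·x^2)·Dx  (order 1).
h: a_k = -4, 0, 16, -128/3, 64, -512/15, -1280/9, 65536/105, -72704/45, …
ICs: h(0) = -4.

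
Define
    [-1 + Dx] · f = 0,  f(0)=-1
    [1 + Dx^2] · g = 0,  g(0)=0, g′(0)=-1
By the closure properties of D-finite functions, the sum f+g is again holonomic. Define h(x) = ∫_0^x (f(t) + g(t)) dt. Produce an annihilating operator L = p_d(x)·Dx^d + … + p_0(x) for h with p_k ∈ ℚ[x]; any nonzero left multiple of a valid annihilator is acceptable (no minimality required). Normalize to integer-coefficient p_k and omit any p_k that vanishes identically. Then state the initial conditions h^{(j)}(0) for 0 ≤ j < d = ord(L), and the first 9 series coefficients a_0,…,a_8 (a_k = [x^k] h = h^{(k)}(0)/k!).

L = -Dx + Dx^2 - Dx^3 + Dx^4  (order 4).
h: a_k = 0, -1, -1, -1/6, 0, -1/120, -1/360, -1/5040, 0, …
ICs: h(0) = 0, h′(0) = -1, h′′(0) = -2, h′′′(0) = -1.

f: a_k = -1, -1, -1/2, -1/6, -1/24, -1/120, -1/720, -1/5040, -1/40320, …
g: a_k = 0, -1, 0, 1/6, 0, -1/120, 0, 1/5040, 0, …
h₀=f+g: left-lcm gives L₀, ord ≤ 3.
h=∫₀ˣh₀: take L = L₀·Dx.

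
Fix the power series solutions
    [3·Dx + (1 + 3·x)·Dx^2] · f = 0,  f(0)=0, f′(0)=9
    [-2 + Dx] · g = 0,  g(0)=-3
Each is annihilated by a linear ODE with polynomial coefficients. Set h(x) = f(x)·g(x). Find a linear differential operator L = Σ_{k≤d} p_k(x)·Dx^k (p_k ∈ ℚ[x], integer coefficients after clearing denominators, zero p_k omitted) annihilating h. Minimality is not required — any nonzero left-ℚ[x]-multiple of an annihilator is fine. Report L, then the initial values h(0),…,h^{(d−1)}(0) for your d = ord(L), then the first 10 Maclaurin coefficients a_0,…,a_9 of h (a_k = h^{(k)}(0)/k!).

L = (-2 + 12·x) + (-1 - 12·x)·Dx + (1 + 3·x)·Dx^2  (order 2).
h: a_k = 0, -27, -27/2, -54, 261/4, -1989/10, 495, -45579/35, 138561/40, -1307013/140, …
ICs: h(0) = 0, h′(0) = -27.

f: a_k = 0, 9, -27/2, 27, -243/4, 729/5, -729/2, 6561/7, -19683/8, 6561, …
g: a_k = -3, -6, -6, -4, -2, -4/5, -4/15, -8/105, -2/105, -4/945, …
Sym-product of L_f,L_g gives L₀ (≤ ord 2).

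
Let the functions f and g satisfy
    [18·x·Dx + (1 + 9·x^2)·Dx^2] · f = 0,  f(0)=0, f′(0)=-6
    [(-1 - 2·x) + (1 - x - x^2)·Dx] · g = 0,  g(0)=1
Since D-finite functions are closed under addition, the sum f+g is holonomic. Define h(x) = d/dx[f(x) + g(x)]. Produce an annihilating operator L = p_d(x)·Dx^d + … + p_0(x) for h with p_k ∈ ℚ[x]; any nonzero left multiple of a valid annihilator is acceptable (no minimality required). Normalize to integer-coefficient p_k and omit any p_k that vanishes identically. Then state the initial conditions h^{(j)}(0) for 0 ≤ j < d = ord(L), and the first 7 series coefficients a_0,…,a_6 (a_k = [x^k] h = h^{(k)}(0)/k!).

f: a_k = 0, -6, 0, 18, 0, -486/5, 0, …
g: a_k = 1, 1, 2, 3, 5, 8, 13, …
Weyl lclm of L_f,L_g ⇒ L₀ (ord ≤ 3).
h₀' ⇒ L via d/dx closure of L₀.
L = (36 - 144·x - 1440·x^2 - 2376·x^3 - 3186·x^4 - 486·x^6) + (-18 - 24·x + 108·x^2 - 444·x^3 - 2313·x^4 - 2178·x^5 - 243·x^6 - 486·x^7)·Dx + (2 + 10·x + 34·x^2 + 48·x^3 + 123·x^4 - 387·x^5 - 198·x^6 - 81·x^7 - 81·x^8)·Dx^2  (order 2).
h: a_k = -5, 4, 63, 20, -446, 78, 4521, …
ICs: h(0) = -5, h′(0) = 4.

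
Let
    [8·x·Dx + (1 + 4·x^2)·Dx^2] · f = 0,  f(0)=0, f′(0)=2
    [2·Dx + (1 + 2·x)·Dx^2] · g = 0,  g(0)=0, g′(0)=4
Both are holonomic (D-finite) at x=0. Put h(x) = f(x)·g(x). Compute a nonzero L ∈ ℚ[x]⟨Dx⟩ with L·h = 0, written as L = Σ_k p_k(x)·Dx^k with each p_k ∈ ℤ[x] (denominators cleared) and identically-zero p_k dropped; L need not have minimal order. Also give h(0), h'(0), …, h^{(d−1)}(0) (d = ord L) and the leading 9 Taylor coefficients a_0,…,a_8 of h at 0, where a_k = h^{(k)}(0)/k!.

L = (192 + 704·x + 2560·x^2 + 9984·x^3 + 15360·x^4 + 13312·x^5 + 4096·x^7)·Dx + (72 + 992·x + 4928·x^2 + 15488·x^3 + 34816·x^4 + 47616·x^5 + 35840·x^6 + 6144·x^7 + 14336·x^8)·Dx^2 + (24 + 256·x + 1536·x^2 + 4992·x^3 + 11520·x^4 + 19968·x^5 + 24576·x^6 + 18432·x^7 + 6144·x^8 + 8192·x^9)·Dx^3 + (5 + 36·x + 148·x^2 + 448·x^3 + 1056·x^4 + 1920·x^5 + 2688·x^6 + 3072·x^7 + 2304·x^8 + 1024·x^9 + 1024·x^10)·Dx^4  (order 4).
h: a_k = 0, 0, 8, -8, 0, -16/3, 1664/45, -704/15, 0, …
ICs: h(0) = 0, h′(0) = 0, h′′(0) = 16, h′′′(0) = -48.

f: a_k = 0, 2, 0, -8/3, 0, 32/5, 0, -128/7, 0, …
g: a_k = 0, 4, -4, 16/3, -8, 64/5, -64/3, 256/7, -64, …
Sym-product of L_f,L_g gives L₀ (≤ ord 4).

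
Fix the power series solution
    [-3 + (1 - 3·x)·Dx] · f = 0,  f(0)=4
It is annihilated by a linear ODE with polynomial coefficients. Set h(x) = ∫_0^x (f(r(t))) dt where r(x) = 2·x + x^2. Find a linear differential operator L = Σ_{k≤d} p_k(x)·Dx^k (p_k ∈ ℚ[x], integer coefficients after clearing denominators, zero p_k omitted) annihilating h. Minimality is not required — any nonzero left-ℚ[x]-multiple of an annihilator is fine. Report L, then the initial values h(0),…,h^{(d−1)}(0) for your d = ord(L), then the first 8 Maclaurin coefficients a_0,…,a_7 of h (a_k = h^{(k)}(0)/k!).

f: a_k = 4, 12, 36, 108, 324, 972, 2916, 8748, …
L₀ from L_f via x↦r, Dx↦r'^{-1}Dx.
∫: right-multiply L₀ by Dx.
L = (6 + 6·x)·Dx + (-1 + 6·x + 3·x^2)·Dx^2  (order 2).
h: a_k = 0, 4, 12, 52, 252, 6516/5, 7020, 272268/7, …
ICs: h(0) = 0, h′(0) = 4.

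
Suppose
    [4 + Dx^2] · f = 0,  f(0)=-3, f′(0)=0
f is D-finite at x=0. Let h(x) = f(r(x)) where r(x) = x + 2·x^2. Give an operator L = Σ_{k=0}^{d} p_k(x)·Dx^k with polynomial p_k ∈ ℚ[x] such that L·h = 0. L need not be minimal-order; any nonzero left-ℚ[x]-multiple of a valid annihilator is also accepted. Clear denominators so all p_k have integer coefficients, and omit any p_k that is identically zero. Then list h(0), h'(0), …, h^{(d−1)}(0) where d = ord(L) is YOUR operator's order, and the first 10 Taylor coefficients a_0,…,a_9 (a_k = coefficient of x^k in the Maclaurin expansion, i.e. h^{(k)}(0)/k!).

L = (4 + 48·x + 192·x^2 + 256·x^3) - 4·Dx + (1 + 4·x)·Dx^2  (order 2).
h: a_k = -3, 0, 6, 24, 22, -16, -716/15, -304/5, -1682/105, 4448/105, …
ICs: h(0) = -3, h′(0) = 0.

f: a_k = -3, 0, 6, 0, -2, 0, 4/15, 0, -2/105, 0, …
f∘r: x↦r, Dx↦Dx/r' in L_f ⇒ L₀.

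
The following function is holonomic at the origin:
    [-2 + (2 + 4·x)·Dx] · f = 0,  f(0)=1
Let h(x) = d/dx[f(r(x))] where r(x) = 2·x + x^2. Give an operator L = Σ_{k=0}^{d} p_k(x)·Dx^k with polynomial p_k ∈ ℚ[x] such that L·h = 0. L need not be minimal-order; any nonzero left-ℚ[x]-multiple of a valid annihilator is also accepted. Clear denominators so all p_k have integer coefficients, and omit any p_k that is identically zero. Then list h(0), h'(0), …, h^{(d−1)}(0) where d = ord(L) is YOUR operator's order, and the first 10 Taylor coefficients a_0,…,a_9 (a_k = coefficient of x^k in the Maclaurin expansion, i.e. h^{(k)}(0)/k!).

L = -1 + (-1 - 5·x - 6·x^2 - 2·x^3)·Dx  (order 1).
h: a_k = 2, -2, 6, -18, 55, -171, 539, -1717, 22059/4, -71315/4, …
ICs: h(0) = 2.

f: a_k = 1, 1, -1/2, 1/2, -5/8, 7/8, -21/16, 33/16, -429/128, 715/128, …
Substitute x→r, Dx→(1/r')Dx; clear ⇒ L₀.
h₀' ⇒ L via d/dx closure of L₀.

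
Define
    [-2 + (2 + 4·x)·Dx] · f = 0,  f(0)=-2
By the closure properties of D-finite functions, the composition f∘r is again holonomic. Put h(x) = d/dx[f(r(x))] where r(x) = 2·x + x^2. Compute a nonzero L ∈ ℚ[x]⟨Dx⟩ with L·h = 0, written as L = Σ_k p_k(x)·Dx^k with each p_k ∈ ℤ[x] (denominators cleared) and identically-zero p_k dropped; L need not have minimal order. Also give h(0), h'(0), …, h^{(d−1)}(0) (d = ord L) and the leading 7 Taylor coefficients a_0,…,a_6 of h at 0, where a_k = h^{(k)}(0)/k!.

L = -1 + (-1 - 5·x - 6·x^2 - 2·x^3)·Dx  (order 1).
h: a_k = -4, 4, -12, 36, -110, 342, -1078, …
ICs: h(0) = -4.

f: a_k = -2, -2, 1, -1, 5/4, -7/4, 21/8, …
L₀ from L_f via x↦r, Dx↦r'^{-1}Dx.
Derive L from L₀ (diff closure).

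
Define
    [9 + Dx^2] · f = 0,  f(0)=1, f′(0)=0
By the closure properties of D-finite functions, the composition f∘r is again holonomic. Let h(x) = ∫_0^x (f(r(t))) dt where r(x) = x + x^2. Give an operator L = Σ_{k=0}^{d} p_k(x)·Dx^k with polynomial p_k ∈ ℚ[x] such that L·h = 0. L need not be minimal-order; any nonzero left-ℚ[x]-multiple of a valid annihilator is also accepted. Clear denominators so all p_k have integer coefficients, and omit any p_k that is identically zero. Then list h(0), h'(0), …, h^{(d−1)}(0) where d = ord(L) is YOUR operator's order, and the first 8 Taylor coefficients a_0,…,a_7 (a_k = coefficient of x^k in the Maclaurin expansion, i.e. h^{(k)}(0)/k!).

f: a_k = 1, 0, -9/2, 0, 27/8, 0, -81/80, 0, …
Change of var in L_f (x↦r) gives L₀.
h=∫h₀ ⇒ L = L₀·Dx.
L = (9 + 54·x + 108·x^2 + 72·x^3)·Dx - 2·Dx^2 + (1 + 2·x)·Dx^3  (order 3).
h: a_k = 0, 1, 0, -3/2, -9/4, -9/40, 9/4, 1539/560, …
ICs: h(0) = 0, h′(0) = 1, h′′(0) = 0.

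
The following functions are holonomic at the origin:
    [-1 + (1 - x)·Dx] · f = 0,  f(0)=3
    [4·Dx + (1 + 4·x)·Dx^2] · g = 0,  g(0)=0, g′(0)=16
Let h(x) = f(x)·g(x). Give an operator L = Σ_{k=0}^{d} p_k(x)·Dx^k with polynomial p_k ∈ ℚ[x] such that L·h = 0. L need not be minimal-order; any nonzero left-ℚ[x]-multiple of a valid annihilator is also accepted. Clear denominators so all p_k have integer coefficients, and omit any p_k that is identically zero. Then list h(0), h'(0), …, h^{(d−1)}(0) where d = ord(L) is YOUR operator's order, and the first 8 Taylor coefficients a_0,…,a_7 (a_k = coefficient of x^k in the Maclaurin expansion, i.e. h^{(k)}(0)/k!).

f: a_k = 3, 3, 3, 3, 3, 3, 3, 3, …
g: a_k = 0, 16, -32, 256/3, -256, 4096/5, -8192/3, 65536/7, …
f·g: L₀ = L_f ⊗_s L_g, ord ≤ 1·2.
L = 4 + (-2 + 12·x)·Dx + (-1 - 3·x + 4·x^2)·Dx^2  (order 2).
h: a_k = 0, 48, -48, 208, -560, 9488/5, -31472/5, 762736/35, …
ICs: h(0) = 0, h′(0) = 48.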